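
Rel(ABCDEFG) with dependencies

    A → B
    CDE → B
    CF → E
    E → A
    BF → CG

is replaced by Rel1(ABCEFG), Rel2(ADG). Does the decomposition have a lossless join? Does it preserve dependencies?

Lossless test: (AG)⁺ = {ABG}, which is a superkey of neither fragment — lossy.
Dependency preservation: CDE → B is not contained in any single fragment, but the restricted closure of its left-hand side across the fragments still reaches the right-hand side; the remaining FDs each lie inside some fragment. All dependencies are preserved.

lossy but dependency-preserving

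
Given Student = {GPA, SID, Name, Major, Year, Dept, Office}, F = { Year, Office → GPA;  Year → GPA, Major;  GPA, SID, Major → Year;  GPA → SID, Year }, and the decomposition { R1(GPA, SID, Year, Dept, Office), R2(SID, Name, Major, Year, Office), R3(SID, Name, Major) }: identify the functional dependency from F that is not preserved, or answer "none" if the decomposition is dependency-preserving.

Year, Office → GPA lies within R1.
Year → GPA, Major: restricted closure across fragments reaches GPA, Major.
GPA, SID, Major → Year: restricted closure across fragments reaches Year.
GPA → SID, Year lies within R1.
Every dependency is enforceable on the fragments, so the decomposition is dependency-preserving.

none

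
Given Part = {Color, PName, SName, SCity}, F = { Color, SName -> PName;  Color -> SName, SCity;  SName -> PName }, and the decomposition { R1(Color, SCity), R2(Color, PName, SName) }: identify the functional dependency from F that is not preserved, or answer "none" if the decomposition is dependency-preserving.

none

Color, SName → PName lies within R2.
Color → SName, SCity: restricted closure across fragments reaches SName, SCity.
SName → PName lies within R2.
Every dependency is enforceable on the fragments, so the decomposition is dependency-preserving.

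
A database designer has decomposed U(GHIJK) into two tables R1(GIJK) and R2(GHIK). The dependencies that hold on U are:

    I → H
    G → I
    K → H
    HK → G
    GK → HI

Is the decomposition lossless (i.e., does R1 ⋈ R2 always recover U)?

Yes

Common attributes: R1 ∩ R2 = {GIK}.
Closure of {GIK}: I → H applies, adding H. So (GIK)⁺ = {GHIK}.
This closure contains every attribute of R2, so R1 ∩ R2 → R2. The join is lossless.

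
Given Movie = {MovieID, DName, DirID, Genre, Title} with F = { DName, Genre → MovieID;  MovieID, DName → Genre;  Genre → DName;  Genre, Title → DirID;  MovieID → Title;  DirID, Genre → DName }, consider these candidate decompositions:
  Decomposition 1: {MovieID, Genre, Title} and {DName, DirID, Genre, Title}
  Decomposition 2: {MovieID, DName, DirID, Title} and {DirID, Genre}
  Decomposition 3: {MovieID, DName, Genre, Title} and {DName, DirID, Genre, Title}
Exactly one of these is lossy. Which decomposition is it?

Decomposition 1: common = {Genre, Title}, closure = {MovieID, DName, DirID, Genre, Title} → lossless.
Decomposition 2: common = {DirID}, closure = {DirID} → lossy.
Decomposition 3: common = {DName, Genre, Title}, closure = {MovieID, DName, DirID, Genre, Title} → lossless.

Decomposition 2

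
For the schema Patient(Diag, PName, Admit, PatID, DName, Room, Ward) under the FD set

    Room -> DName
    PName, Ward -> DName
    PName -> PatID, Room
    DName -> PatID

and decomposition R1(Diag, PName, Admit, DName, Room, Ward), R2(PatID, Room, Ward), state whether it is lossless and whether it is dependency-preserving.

lossless but not dependency-preserving

Lossless test: (Room, Ward)⁺ = {PatID, DName, Room, Ward}, which contains all of one fragment — lossless.
Dependency preservation: the restricted closure of {DName} across the fragments never reaches {PatID}, so DName → PatID cannot be enforced without a join — not preserved.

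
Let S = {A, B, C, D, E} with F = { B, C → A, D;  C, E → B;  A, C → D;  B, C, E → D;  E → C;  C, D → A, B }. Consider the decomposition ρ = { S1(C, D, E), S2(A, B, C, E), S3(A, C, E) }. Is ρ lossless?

Yes

Chase test. Columns are A, B, C, D, E; row i has aⱼ where attribute j ∈ Si, else bᵢⱼ.
Initial tableau (one row per fragment):
  row 1: b11 b12 a3 a4 a5
  row 2: a1 a2 a3 b24 a5
  row 3: a1 b32 a3 b34 a5
Rows 1 and 2 agree on C, E; apply C, E→B and equate their B entries.
Rows 1 and 3 agree on C, E; apply C, E→B and equate their B entries.
Rows 2 and 3 agree on A, C; apply A, C→D and equate their D entries.
Rows 1 and 2 agree on B, C, E; apply B, C, E→D and equate their D entries.
Rows 1 and 2 agree on C, D; apply C, D→A, B and equate their A, B entries.
Row 1 is now all distinguished symbols — the join is lossless.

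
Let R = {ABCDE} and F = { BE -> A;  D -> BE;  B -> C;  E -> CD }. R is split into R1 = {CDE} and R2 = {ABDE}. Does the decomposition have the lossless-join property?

Yes

Common attributes: R1 ∩ R2 = {DE}.
Closure of {DE}: D → BE applies, adding B; B → C applies, adding C; BE → A applies, adding A. So (DE)⁺ = {ABCDE}.
This closure contains every attribute of R1, so R1 ∩ R2 → R1. The join is lossless.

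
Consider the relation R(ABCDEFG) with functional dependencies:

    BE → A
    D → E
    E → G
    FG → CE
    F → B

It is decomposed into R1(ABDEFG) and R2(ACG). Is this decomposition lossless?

No

Common attributes: R1 ∩ R2 = {AG}.
No dependency enlarges {AG}, so (AG)⁺ = {AG}.
The closure contains neither all of R1 = {ABDEFG} nor all of R2 = {ACG}, so the common attributes are not a superkey of either fragment. The join is lossy.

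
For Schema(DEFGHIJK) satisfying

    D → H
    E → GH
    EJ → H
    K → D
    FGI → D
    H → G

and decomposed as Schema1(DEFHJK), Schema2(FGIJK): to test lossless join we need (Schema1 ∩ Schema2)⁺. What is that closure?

DFGHJK

Schema1 ∩ Schema2 = {FJK}.
K → D applies, adding D
D → H applies, adding H
H → G applies, adding G
Closure: {DFGHJK}.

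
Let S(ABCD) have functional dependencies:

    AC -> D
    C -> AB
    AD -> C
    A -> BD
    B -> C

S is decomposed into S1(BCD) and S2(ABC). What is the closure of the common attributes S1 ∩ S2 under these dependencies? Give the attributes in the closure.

S1 ∩ S2 = {BC}.
C → AB applies, adding A
A → BD applies, adding D
Closure: {ABCD}.

ABCD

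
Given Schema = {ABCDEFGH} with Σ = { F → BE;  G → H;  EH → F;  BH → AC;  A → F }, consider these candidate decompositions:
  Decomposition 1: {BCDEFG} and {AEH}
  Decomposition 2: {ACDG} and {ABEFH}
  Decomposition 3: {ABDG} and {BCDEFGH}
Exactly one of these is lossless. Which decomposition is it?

Decomposition 1: common = {E}, closure = {E} → lossy.
Decomposition 2: common = {A}, closure = {ABEF} → lossy.
Decomposition 3: common = {BDG}, closure = {ABCDEFGH} → lossless.

Decomposition 3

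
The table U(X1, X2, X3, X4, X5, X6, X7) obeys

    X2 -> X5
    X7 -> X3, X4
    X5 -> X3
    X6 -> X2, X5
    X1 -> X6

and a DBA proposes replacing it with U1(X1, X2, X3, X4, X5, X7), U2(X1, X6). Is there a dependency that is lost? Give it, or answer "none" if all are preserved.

X6 -> X2, X5

Check X6 → X2, X5: no single fragment contains all of {X2, X5, X6}, and the restricted closure of {X6} across the fragments never reaches {X2, X5}.
X2 → X5 is preserved.
X7 → X3, X4 is preserved.
X5 → X3 is preserved.
X1 → X6 is preserved.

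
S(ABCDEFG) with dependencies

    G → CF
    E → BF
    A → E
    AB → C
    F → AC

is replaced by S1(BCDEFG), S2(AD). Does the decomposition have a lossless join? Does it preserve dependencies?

lossy and not dependency-preserving

Lossless test: (D)⁺ = {D}, which is a superkey of neither fragment — lossy.
Dependency preservation: the restricted closure of {A} across the fragments never reaches {E}, so A → E cannot be enforced without a join — not preserved.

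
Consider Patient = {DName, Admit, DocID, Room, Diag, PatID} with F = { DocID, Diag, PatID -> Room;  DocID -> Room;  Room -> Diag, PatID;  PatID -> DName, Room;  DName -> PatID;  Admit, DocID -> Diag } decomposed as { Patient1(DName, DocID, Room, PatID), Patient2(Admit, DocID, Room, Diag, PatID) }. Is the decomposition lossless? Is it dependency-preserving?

lossless and dependency-preserving

Lossless test: (DocID, Room, PatID)⁺ = {DName, DocID, Room, Diag, PatID}, which contains all of one fragment — lossless.
Dependency preservation: every FD's attributes lie within a single fragment, so each can be enforced locally — preserved.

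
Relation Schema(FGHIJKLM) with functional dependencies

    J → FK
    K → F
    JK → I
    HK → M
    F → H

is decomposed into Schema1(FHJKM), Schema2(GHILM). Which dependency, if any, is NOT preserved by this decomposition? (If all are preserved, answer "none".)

JK → I

Check JK → I: no single fragment contains all of {IJK}, and the restricted closure of {JK} across the fragments never reaches {I}.
J → FK is preserved.
K → F is preserved.
HK → M is preserved.
F → H is preserved.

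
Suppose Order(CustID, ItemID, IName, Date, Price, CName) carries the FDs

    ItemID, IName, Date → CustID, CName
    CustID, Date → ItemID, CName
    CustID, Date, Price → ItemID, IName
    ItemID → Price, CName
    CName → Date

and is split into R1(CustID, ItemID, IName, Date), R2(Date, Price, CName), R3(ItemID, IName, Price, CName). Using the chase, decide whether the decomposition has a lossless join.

Chase test. Columns are CustID, ItemID, IName, Date, Price, CName; row i has aⱼ where attribute j ∈ Ri, else bᵢⱼ.
Initial tableau (one row per fragment):
  row 1: a1 a2 a3 a4 b15 b16
  row 2: b21 b22 b23 a4 a5 a6
  row 3: b31 a2 a3 b34 a5 a6
Rows 1 and 3 agree on ItemID; apply ItemID→Price, CName and equate their Price, CName entries.
Rows 1 and 3 agree on CName; apply CName→Date and equate their Date entries.
Rows 1 and 3 agree on ItemID, IName, Date; apply ItemID, IName, Date→CustID, CName and equate their CustID, CName entries.
Row 1 is now all distinguished symbols — the join is lossless.

Yes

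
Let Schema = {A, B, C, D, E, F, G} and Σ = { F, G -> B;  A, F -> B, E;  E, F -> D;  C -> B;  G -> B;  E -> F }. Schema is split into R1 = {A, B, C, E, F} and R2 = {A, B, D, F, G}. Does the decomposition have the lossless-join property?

No

Common attributes: R1 ∩ R2 = {A, B, F}.
Closure of {A, B, F}: A, F → B, E applies, adding E; E, F → D applies, adding D. So (A, B, F)⁺ = {A, B, D, E, F}.
The closure contains neither all of R1 = {A, B, C, E, F} nor all of R2 = {A, B, D, F, G}, so the common attributes are not a superkey of either fragment. The join is lossy.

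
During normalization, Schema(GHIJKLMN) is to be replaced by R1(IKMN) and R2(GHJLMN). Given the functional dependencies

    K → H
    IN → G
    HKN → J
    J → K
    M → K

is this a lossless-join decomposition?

No

Common attributes: R1 ∩ R2 = {MN}.
Closure of {MN}: M → K applies, adding K; K → H applies, adding H; HKN → J applies, adding J. So (MN)⁺ = {HJKMN}.
The closure contains neither all of R1 = {IKMN} nor all of R2 = {GHJLMN}, so the common attributes are not a superkey of either fragment. The join is lossy.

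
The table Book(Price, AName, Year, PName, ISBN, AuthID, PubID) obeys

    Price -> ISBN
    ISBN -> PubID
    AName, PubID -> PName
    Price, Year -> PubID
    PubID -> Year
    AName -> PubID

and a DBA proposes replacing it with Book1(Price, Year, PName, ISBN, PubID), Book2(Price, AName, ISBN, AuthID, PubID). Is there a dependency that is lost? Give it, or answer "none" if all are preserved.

Check AName, PubID → PName: no single fragment contains all of {AName, PName, PubID}, and the restricted closure of {AName, PubID} across the fragments never reaches {PName}.
Price → ISBN is preserved.
ISBN → PubID is preserved.
Price, Year → PubID is preserved.
PubID → Year is preserved.
AName → PubID is preserved.

AName, PubID -> PName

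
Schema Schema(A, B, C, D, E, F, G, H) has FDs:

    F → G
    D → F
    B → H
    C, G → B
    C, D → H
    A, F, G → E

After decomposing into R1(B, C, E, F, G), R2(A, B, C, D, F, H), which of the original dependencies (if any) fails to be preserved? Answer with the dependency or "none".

Check A, F, G → E: no single fragment contains all of {A, E, F, G}, and the restricted closure of {A, F, G} across the fragments never reaches {E}.
F → G is preserved.
D → F is preserved.
B → H is preserved.
C, G → B is preserved.
C, D → H is preserved.

A, F, G → E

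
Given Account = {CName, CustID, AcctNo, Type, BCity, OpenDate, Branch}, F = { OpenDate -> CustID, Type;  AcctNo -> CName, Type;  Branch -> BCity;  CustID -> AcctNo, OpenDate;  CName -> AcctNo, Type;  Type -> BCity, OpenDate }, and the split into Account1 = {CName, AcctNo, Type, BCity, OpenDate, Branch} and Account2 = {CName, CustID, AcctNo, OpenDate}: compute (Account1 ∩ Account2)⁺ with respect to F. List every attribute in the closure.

Account1 ∩ Account2 = {CName, AcctNo, OpenDate}.
OpenDate → CustID, Type applies, adding CustID, Type
Type → BCity, OpenDate applies, adding BCity
Closure: {CName, CustID, AcctNo, Type, BCity, OpenDate}.

CName, CustID, AcctNo, Type, BCity, OpenDate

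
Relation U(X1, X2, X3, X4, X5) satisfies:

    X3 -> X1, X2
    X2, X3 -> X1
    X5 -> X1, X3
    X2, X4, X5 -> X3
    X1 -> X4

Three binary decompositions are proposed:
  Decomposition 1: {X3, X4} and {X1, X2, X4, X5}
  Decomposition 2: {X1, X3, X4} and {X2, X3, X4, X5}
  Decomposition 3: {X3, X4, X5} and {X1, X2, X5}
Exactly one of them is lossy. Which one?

Decomposition 1

Decomposition 1: common = {X4}, closure = {X4} → lossy.
Decomposition 2: common = {X3, X4}, closure = {X1, X2, X3, X4} → lossless.
Decomposition 3: common = {X5}, closure = {X1, X2, X3, X4, X5} → lossless.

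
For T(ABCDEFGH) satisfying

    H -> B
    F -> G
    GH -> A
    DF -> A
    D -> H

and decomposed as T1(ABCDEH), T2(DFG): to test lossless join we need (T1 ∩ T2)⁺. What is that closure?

T1 ∩ T2 = {D}.
D → H applies, adding H
H → B applies, adding B
Closure: {BDH}.

BDH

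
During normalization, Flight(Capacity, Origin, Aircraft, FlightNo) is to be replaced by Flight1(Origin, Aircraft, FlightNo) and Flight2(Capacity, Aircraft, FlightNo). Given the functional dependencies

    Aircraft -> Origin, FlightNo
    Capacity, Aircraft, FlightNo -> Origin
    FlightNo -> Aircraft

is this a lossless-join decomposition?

Yes

Common attributes: Flight1 ∩ Flight2 = {Aircraft, FlightNo}.
Closure of {Aircraft, FlightNo}: Aircraft → Origin, FlightNo applies, adding Origin. So (Aircraft, FlightNo)⁺ = {Origin, Aircraft, FlightNo}.
This closure contains every attribute of Flight1, so Flight1 ∩ Flight2 → Flight1. The join is lossless.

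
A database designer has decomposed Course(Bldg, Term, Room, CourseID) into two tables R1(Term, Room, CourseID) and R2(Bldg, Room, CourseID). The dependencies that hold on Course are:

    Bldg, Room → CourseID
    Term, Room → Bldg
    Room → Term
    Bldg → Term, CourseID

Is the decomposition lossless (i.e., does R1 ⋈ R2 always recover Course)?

Yes

Common attributes: R1 ∩ R2 = {Room, CourseID}.
Closure of {Room, CourseID}: Room → Term applies, adding Term; Term, Room → Bldg applies, adding Bldg. So (Room, CourseID)⁺ = {Bldg, Term, Room, CourseID}.
This closure contains every attribute of R1, so R1 ∩ R2 → R1. The join is lossless.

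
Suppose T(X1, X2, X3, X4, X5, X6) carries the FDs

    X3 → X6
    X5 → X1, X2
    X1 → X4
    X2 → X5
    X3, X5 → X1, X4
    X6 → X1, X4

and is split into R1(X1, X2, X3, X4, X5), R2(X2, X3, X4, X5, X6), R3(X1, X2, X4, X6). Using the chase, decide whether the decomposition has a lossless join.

Chase test. Columns are X1, X2, X3, X4, X5, X6; row i has aⱼ where attribute j ∈ Ri, else bᵢⱼ.
Initial tableau (one row per fragment):
  row 1: a1 a2 a3 a4 a5 b16
  row 2: b21 a2 a3 a4 a5 a6
  row 3: a1 a2 b33 a4 b35 a6
Rows 1 and 2 agree on X3; apply X3→X6 and equate their X6 entries.
Rows 1 and 2 agree on X5; apply X5→X1, X2 and equate their X1, X2 entries.
Rows 1 and 3 agree on X2; apply X2→X5 and equate their X5 entries.
Row 1 is now all distinguished symbols — the join is lossless.

Yes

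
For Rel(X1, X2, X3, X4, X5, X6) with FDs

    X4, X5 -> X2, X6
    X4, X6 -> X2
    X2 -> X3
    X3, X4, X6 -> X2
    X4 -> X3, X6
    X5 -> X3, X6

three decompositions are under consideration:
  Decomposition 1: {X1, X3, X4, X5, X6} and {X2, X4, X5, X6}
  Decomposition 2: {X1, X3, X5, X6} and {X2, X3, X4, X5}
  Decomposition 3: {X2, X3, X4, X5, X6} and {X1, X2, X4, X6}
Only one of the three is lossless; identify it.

Decomposition 1

Decomposition 1: common = {X4, X5, X6}, closure = {X2, X3, X4, X5, X6} → lossless.
Decomposition 2: common = {X3, X5}, closure = {X3, X5, X6} → lossy.
Decomposition 3: common = {X2, X4, X6}, closure = {X2, X3, X4, X6} → lossy.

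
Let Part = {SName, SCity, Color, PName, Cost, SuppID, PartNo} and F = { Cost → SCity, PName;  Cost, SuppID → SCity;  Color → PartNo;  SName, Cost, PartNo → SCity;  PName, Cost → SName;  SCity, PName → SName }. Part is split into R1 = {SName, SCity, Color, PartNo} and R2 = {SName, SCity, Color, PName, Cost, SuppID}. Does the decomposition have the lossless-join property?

Common attributes: R1 ∩ R2 = {SName, SCity, Color}.
Closure of {SName, SCity, Color}: Color → PartNo applies, adding PartNo. So (SName, SCity, Color)⁺ = {SName, SCity, Color, PartNo}.
This closure contains every attribute of R1, so R1 ∩ R2 → R1. The join is lossless.

Yes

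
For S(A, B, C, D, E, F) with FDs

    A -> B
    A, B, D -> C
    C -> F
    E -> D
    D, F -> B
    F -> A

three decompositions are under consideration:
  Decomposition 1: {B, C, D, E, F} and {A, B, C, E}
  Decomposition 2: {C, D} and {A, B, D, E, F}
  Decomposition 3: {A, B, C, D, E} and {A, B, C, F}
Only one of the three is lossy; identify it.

Decomposition 2

Decomposition 1: common = {B, C, E}, closure = {A, B, C, D, E, F} → lossless.
Decomposition 2: common = {D}, closure = {D} → lossy.
Decomposition 3: common = {A, B, C}, closure = {A, B, C, F} → lossless.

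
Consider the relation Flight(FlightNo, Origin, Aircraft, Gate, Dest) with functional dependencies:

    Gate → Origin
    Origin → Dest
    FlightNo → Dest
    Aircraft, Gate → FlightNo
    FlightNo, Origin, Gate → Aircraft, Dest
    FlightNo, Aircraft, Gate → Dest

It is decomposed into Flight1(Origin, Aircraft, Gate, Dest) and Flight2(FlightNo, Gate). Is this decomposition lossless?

Common attributes: Flight1 ∩ Flight2 = {Gate}.
Closure of {Gate}: Gate → Origin applies, adding Origin; Origin → Dest applies, adding Dest. So (Gate)⁺ = {Origin, Gate, Dest}.
The closure contains neither all of Flight1 = {Origin, Aircraft, Gate, Dest} nor all of Flight2 = {FlightNo, Gate}, so the common attributes are not a superkey of either fragment. The join is lossy.

No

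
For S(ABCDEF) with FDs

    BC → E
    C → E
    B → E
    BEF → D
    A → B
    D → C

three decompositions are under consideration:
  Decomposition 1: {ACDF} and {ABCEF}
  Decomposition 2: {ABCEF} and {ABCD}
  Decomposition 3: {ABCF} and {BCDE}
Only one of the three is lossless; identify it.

Decomposition 1

Decomposition 1: common = {ACF}, closure = {ABCDEF} → lossless.
Decomposition 2: common = {ABC}, closure = {ABCE} → lossy.
Decomposition 3: common = {BC}, closure = {BCE} → lossy.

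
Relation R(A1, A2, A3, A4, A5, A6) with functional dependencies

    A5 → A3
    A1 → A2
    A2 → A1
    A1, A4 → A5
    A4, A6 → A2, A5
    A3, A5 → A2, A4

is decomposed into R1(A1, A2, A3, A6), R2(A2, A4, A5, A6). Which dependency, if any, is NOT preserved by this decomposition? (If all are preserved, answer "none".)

A5 → A3

Check A5 → A3: no single fragment contains all of {A3, A5}, and the restricted closure of {A5} across the fragments never reaches {A3}.
A1 → A2 is preserved.
A2 → A1 is preserved.
A1, A4 → A5 is preserved.
A4, A6 → A2, A5 is preserved.
A3, A5 → A2, A4 is preserved.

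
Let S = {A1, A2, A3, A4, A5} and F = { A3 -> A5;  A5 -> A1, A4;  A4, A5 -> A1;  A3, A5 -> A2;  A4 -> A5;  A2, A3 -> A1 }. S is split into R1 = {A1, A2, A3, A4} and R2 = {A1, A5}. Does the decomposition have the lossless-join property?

Common attributes: R1 ∩ R2 = {A1}.
No dependency enlarges {A1}, so (A1)⁺ = {A1}.
The closure contains neither all of R1 = {A1, A2, A3, A4} nor all of R2 = {A1, A5}, so the common attributes are not a superkey of either fragment. The join is lossy.

No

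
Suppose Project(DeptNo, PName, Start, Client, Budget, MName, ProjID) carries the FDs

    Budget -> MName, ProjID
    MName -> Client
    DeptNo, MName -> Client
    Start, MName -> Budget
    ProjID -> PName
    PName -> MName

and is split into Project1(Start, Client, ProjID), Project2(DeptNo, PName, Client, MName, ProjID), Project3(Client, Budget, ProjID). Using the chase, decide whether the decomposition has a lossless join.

Chase test. Columns are DeptNo, PName, Start, Client, Budget, MName, ProjID; row i has aⱼ where attribute j ∈ Projecti, else bᵢⱼ.
Initial tableau (one row per fragment):
  row 1: b11 b12 a3 a4 b15 b16 a7
  row 2: a1 a2 b23 a4 b25 a6 a7
  row 3: b31 b32 b33 a4 a5 b36 a7
Rows 1 and 2 agree on ProjID; apply ProjID→PName and equate their PName entries.
Rows 1 and 3 agree on ProjID; apply ProjID→PName and equate their PName entries.
Rows 1 and 2 agree on PName; apply PName→MName and equate their MName entries.
Rows 1 and 3 agree on PName; apply PName→MName and equate their MName entries.
No row becomes fully distinguished — the join is lossy.

No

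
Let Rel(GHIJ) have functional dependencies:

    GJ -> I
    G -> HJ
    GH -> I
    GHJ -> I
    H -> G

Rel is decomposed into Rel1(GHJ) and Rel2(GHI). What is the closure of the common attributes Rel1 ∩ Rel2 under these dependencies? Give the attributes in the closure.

Rel1 ∩ Rel2 = {GH}.
G → HJ applies, adding J
GH → I applies, adding I
Closure: {GHIJ}.

GHIJ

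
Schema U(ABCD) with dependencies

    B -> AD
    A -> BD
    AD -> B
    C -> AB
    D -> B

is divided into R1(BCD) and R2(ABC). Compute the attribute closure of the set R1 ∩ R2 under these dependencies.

R1 ∩ R2 = {BC}.
B → AD applies, adding AD
Closure: {ABCD}.

ABCD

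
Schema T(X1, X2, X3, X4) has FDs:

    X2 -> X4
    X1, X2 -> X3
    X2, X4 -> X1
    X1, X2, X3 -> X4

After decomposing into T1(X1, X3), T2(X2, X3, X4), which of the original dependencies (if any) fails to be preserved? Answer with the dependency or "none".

X2, X4 -> X1

Check X2, X4 → X1: no single fragment contains all of {X1, X2, X4}, and the restricted closure of {X2, X4} across the fragments never reaches {X1}.
X2 → X4 is preserved.
X1, X2 → X3 is preserved.
X1, X2, X3 → X4 is preserved.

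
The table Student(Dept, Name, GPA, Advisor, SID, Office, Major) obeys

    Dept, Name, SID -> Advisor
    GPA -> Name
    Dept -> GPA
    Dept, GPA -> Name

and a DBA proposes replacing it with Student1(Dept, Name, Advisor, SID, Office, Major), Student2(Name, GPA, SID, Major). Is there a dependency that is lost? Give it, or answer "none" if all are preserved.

Dept -> GPA

Check Dept → GPA: no single fragment contains all of {Dept, GPA}, and the restricted closure of {Dept} across the fragments never reaches {GPA}.
Dept, Name, SID → Advisor is preserved.
GPA → Name is preserved.
Dept, GPA → Name is preserved.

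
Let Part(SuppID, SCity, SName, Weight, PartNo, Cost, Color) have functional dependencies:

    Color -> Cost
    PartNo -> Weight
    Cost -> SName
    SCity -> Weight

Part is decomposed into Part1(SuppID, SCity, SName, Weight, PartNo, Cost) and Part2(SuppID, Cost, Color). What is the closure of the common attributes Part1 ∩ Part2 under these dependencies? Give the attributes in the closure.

SuppID, SName, Cost

Part1 ∩ Part2 = {SuppID, Cost}.
Cost → SName applies, adding SName
Closure: {SuppID, SName, Cost}.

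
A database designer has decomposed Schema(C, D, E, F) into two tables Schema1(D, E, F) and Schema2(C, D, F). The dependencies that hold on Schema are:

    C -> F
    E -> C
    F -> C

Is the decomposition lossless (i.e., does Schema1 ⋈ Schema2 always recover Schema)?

Yes

Common attributes: Schema1 ∩ Schema2 = {D, F}.
Closure of {D, F}: F → C applies, adding C. So (D, F)⁺ = {C, D, F}.
This closure contains every attribute of Schema2, so Schema1 ∩ Schema2 → Schema2. The join is lossless.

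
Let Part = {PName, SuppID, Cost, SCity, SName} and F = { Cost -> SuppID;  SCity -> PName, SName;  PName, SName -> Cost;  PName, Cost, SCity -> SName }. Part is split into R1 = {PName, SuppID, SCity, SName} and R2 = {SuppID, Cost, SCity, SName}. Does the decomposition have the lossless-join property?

Common attributes: R1 ∩ R2 = {SuppID, SCity, SName}.
Closure of {SuppID, SCity, SName}: SCity → PName, SName applies, adding PName; PName, SName → Cost applies, adding Cost. So (SuppID, SCity, SName)⁺ = {PName, SuppID, Cost, SCity, SName}.
This closure contains every attribute of R1, so R1 ∩ R2 → R1. The join is lossless.

Yes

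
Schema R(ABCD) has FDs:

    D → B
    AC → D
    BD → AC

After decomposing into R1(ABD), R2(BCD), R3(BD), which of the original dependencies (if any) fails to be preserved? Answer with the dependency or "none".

Check AC → D: no single fragment contains all of {ACD}, and the restricted closure of {AC} across the fragments never reaches {D}.
D → B is preserved.
BD → AC is preserved.

AC → D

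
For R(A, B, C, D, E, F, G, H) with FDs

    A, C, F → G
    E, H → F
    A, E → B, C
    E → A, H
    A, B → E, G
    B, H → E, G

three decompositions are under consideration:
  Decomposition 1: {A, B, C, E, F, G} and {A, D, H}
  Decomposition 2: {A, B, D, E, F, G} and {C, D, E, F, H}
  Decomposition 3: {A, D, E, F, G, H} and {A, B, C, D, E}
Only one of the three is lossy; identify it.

Decomposition 1: common = {A}, closure = {A} → lossy.
Decomposition 2: common = {D, E, F}, closure = {A, B, C, D, E, F, G, H} → lossless.
Decomposition 3: common = {A, D, E}, closure = {A, B, C, D, E, F, G, H} → lossless.

Decomposition 1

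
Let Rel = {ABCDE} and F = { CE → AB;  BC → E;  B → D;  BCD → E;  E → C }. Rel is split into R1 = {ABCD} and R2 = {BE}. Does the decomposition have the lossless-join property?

No

Common attributes: R1 ∩ R2 = {B}.
Closure of {B}: B → D applies, adding D. So (B)⁺ = {BD}.
The closure contains neither all of R1 = {ABCD} nor all of R2 = {BE}, so the common attributes are not a superkey of either fragment. The join is lossy.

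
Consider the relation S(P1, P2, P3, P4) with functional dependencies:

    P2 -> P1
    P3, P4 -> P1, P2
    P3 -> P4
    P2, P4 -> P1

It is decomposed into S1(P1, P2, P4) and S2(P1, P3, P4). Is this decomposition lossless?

No

Common attributes: S1 ∩ S2 = {P1, P4}.
No dependency enlarges {P1, P4}, so (P1, P4)⁺ = {P1, P4}.
The closure contains neither all of S1 = {P1, P2, P4} nor all of S2 = {P1, P3, P4}, so the common attributes are not a superkey of either fragment. The join is lossy.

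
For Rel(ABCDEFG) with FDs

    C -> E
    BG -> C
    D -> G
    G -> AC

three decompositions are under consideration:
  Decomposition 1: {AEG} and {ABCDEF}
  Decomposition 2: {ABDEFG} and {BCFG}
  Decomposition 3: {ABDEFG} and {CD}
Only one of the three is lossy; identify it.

Decomposition 1: common = {AE}, closure = {AE} → lossy.
Decomposition 2: common = {BFG}, closure = {ABCEFG} → lossless.
Decomposition 3: common = {D}, closure = {ACDEG} → lossless.

Decomposition 1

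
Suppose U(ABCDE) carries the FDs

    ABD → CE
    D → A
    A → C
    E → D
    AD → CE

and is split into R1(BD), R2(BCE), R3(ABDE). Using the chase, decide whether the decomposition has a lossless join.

Yes

Chase test. Columns are ABCDE; row i has aⱼ where attribute j ∈ Ri, else bᵢⱼ.
Initial tableau (one row per fragment):
  row 1: b11 a2 b13 a4 b15
  row 2: b21 a2 a3 b24 a5
  row 3: a1 a2 b33 a4 a5
Rows 1 and 3 agree on D; apply D→A and equate their A entries.
Rows 1 and 3 agree on A; apply A→C and equate their C entries.
Rows 2 and 3 agree on E; apply E→D and equate their D entries.
Rows 1 and 3 agree on AD; apply AD→CE and equate their CE entries.
Rows 1 and 2 agree on D; apply D→A and equate their A entries.
Rows 1 and 2 agree on A; apply A→C and equate their C entries.
Row 1 is now all distinguished symbols — the join is lossless.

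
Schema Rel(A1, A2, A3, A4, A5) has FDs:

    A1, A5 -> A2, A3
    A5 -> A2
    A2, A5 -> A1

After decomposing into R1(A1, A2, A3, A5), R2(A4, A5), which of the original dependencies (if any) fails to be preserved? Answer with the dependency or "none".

A1, A5 → A2, A3 lies within R1.
A5 → A2 lies within R1.
A2, A5 → A1 lies within R1.
Every dependency is enforceable on the fragments, so the decomposition is dependency-preserving.

none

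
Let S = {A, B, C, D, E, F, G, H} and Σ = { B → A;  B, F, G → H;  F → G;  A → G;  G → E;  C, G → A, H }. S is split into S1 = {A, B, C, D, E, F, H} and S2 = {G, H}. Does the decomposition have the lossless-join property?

Common attributes: S1 ∩ S2 = {H}.
No dependency enlarges {H}, so (H)⁺ = {H}.
The closure contains neither all of S1 = {A, B, C, D, E, F, H} nor all of S2 = {G, H}, so the common attributes are not a superkey of either fragment. The join is lossy.

No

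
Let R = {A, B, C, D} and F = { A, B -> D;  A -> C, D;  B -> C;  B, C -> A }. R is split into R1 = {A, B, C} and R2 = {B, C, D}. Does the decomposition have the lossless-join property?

Common attributes: R1 ∩ R2 = {B, C}.
Closure of {B, C}: B, C → A applies, adding A; A, B → D applies, adding D. So (B, C)⁺ = {A, B, C, D}.
This closure contains every attribute of R1, so R1 ∩ R2 → R1. The join is lossless.

Yes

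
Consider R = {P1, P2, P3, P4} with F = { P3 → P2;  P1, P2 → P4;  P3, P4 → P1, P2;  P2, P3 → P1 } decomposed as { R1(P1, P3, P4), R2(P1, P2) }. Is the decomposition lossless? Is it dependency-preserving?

Lossless test: (P1)⁺ = {P1}, which is a superkey of neither fragment — lossy.
Dependency preservation: the restricted closure of {P3} across the fragments never reaches {P2}, so P3 → P2 cannot be enforced without a join — not preserved.

lossy and not dependency-preserving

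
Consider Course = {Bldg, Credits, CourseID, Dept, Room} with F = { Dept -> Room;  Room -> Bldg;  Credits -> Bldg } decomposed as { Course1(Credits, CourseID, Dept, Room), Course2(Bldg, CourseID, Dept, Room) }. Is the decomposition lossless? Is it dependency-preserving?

Lossless test: (CourseID, Dept, Room)⁺ = {Bldg, CourseID, Dept, Room}, which contains all of one fragment — lossless.
Dependency preservation: the restricted closure of {Credits} across the fragments never reaches {Bldg}, so Credits → Bldg cannot be enforced without a join — not preserved.

lossless but not dependency-preserving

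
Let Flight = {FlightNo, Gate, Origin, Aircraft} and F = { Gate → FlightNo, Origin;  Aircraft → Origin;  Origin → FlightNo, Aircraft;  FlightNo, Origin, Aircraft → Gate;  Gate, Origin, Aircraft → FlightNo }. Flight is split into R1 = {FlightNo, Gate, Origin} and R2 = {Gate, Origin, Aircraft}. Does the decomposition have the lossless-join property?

Common attributes: R1 ∩ R2 = {Gate, Origin}.
Closure of {Gate, Origin}: Gate → FlightNo, Origin applies, adding FlightNo; Origin → FlightNo, Aircraft applies, adding Aircraft. So (Gate, Origin)⁺ = {FlightNo, Gate, Origin, Aircraft}.
This closure contains every attribute of R1, so R1 ∩ R2 → R1. The join is lossless.

Yes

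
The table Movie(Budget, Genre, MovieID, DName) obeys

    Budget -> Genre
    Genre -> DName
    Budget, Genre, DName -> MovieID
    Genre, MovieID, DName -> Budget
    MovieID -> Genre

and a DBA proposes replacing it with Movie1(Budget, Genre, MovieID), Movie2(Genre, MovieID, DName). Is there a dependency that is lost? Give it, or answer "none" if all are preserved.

none

Budget → Genre lies within Movie1.
Genre → DName lies within Movie2.
Budget, Genre, DName → MovieID: restricted closure across fragments reaches MovieID.
Genre, MovieID, DName → Budget: restricted closure across fragments reaches Budget.
MovieID → Genre lies within Movie1.
Every dependency is enforceable on the fragments, so the decomposition is dependency-preserving.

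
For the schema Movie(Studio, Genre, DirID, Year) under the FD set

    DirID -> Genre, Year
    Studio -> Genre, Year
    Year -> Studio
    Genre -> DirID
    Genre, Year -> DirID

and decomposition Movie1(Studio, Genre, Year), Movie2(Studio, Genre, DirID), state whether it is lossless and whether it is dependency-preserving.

Lossless test: (Studio, Genre)⁺ = {Studio, Genre, DirID, Year}, which contains all of one fragment — lossless.
Dependency preservation: DirID → Genre, Year; Genre, Year → DirID are not contained in any single fragment, but the restricted closure of each left-hand side across the fragments still reaches the right-hand side; the remaining FDs each lie inside some fragment. All dependencies are preserved.

lossless and dependency-preserving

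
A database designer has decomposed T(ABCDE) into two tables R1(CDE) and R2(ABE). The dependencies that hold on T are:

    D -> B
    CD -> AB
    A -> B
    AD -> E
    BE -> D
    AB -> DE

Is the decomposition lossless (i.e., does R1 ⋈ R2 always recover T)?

No

Common attributes: R1 ∩ R2 = {E}.
No dependency enlarges {E}, so (E)⁺ = {E}.
The closure contains neither all of R1 = {CDE} nor all of R2 = {ABE}, so the common attributes are not a superkey of either fragment. The join is lossy.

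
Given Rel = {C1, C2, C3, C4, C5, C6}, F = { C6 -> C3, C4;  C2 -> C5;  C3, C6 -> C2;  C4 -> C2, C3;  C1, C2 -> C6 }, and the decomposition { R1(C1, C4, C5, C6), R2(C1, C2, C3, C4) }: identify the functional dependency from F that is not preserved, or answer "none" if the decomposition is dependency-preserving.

Check C2 → C5: no single fragment contains all of {C2, C5}, and the restricted closure of {C2} across the fragments never reaches {C5}.
C6 → C3, C4 is preserved.
C3, C6 → C2 is preserved.
C4 → C2, C3 is preserved.
C1, C2 → C6 is preserved.

C2 -> C5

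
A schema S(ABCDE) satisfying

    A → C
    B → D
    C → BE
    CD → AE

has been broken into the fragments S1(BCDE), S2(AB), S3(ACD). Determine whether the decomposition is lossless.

Chase test. Columns are ABCDE; row i has aⱼ where attribute j ∈ Si, else bᵢⱼ.
Initial tableau (one row per fragment):
  row 1: b11 a2 a3 a4 a5
  row 2: a1 a2 b23 b24 b25
  row 3: a1 b32 a3 a4 b35
Rows 2 and 3 agree on A; apply A→C and equate their C entries.
Rows 1 and 2 agree on B; apply B→D and equate their D entries.
Rows 1 and 2 agree on C; apply C→BE and equate their BE entries.
Rows 1 and 3 agree on C; apply C→BE and equate their BE entries.
Rows 1 and 2 agree on CD; apply CD→AE and equate their AE entries.
Row 1 is now all distinguished symbols — the join is lossless.

Yes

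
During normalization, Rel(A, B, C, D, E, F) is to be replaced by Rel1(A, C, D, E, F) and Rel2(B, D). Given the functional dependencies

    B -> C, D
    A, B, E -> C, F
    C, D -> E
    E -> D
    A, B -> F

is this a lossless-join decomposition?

Common attributes: Rel1 ∩ Rel2 = {D}.
No dependency enlarges {D}, so (D)⁺ = {D}.
The closure contains neither all of Rel1 = {A, C, D, E, F} nor all of Rel2 = {B, D}, so the common attributes are not a superkey of either fragment. The join is lossy.

No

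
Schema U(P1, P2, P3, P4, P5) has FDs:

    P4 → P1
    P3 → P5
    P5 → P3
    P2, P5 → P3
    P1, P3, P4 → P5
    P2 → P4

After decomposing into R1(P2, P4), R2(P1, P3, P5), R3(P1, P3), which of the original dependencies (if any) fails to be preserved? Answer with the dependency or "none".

Check P4 → P1: no single fragment contains all of {P1, P4}, and the restricted closure of {P4} across the fragments never reaches {P1}.
P3 → P5 is preserved.
P5 → P3 is preserved.
P2, P5 → P3 is preserved.
P1, P3, P4 → P5 is preserved.
P2 → P4 is preserved.

P4 → P1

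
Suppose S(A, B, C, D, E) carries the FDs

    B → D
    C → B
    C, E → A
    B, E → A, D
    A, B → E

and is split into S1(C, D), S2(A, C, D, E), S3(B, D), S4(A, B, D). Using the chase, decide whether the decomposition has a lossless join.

No

Chase test. Columns are A, B, C, D, E; row i has aⱼ where attribute j ∈ Si, else bᵢⱼ.
Initial tableau (one row per fragment):
  row 1: b11 b12 a3 a4 b15
  row 2: a1 b22 a3 a4 a5
  row 3: b31 a2 b33 a4 b35
  row 4: a1 a2 b43 a4 b45
Rows 1 and 2 agree on C; apply C→B and equate their B entries.
No row becomes fully distinguished — the join is lossy.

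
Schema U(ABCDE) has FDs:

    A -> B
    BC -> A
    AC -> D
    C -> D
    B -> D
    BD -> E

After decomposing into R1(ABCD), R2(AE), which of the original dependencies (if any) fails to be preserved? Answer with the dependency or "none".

Check BD → E: no single fragment contains all of {BDE}, and the restricted closure of {BD} across the fragments never reaches {E}.
A → B is preserved.
BC → A is preserved.
AC → D is preserved.
C → D is preserved.
B → D is preserved.

BD -> E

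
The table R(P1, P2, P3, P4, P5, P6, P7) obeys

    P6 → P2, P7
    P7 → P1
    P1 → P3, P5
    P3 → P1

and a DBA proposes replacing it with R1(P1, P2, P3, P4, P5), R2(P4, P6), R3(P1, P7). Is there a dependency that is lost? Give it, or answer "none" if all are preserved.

P6 → P2, P7

Check P6 → P2, P7: no single fragment contains all of {P2, P6, P7}, and the restricted closure of {P6} across the fragments never reaches {P2, P7}.
P7 → P1 is preserved.
P1 → P3, P5 is preserved.
P3 → P1 is preserved.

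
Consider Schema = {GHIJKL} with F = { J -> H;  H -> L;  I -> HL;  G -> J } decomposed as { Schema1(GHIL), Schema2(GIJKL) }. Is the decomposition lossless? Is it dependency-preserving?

lossless but not dependency-preserving

Lossless test: (GIL)⁺ = {GHIJL}, which contains all of one fragment — lossless.
Dependency preservation: the restricted closure of {J} across the fragments never reaches {H}, so J → H cannot be enforced without a join — not preserved.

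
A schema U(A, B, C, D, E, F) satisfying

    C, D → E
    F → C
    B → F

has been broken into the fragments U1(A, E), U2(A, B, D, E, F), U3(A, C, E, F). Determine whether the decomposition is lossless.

Chase test. Columns are A, B, C, D, E, F; row i has aⱼ where attribute j ∈ Ui, else bᵢⱼ.
Initial tableau (one row per fragment):
  row 1: a1 b12 b13 b14 a5 b16
  row 2: a1 a2 b23 a4 a5 a6
  row 3: a1 b32 a3 b34 a5 a6
Rows 2 and 3 agree on F; apply F→C and equate their C entries.
Row 2 is now all distinguished symbols — the join is lossless.

Yes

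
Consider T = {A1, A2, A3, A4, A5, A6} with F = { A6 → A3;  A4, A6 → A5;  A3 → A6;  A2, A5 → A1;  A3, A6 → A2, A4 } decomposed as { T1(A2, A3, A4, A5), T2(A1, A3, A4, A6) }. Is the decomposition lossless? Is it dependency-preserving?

Lossless test: (A3, A4)⁺ = {A1, A2, A3, A4, A5, A6}, which contains all of one fragment — lossless.
Dependency preservation: the restricted closure of {A2, A5} across the fragments never reaches {A1}, so A2, A5 → A1 cannot be enforced without a join — not preserved.

lossless but not dependency-preserving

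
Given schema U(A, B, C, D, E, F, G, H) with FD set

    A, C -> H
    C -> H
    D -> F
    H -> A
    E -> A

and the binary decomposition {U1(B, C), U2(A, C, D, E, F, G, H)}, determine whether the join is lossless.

No

Common attributes: U1 ∩ U2 = {C}.
Closure of {C}: C → H applies, adding H; H → A applies, adding A. So (C)⁺ = {A, C, H}.
The closure contains neither all of U1 = {B, C} nor all of U2 = {A, C, D, E, F, G, H}, so the common attributes are not a superkey of either fragment. The join is lossy.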